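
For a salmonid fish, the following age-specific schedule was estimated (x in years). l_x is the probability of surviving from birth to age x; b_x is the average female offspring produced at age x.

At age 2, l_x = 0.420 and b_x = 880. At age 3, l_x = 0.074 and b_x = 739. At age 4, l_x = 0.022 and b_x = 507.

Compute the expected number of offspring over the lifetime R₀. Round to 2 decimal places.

R₀ = Σ l_x b_x:
  age 2: 0.420 × 880 = 369.6000
  age 3: 0.074 × 739 = 54.6860
  age 4: 0.022 × 507 = 11.1540
R₀ = 369.6000 + 54.6860 + 11.1540 = 435.4400

435.44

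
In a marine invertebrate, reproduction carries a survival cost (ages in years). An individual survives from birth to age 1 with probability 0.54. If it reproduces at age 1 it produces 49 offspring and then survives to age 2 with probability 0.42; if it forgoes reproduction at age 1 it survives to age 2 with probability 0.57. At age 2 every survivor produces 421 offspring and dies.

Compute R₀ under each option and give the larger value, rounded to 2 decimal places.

breed at age 1: R₀ = 0.54 × (49 + 0.42 × 421) = 0.54 × 225.8200 = 121.9428
delay to age 2: R₀ = 0.54 × (0.57 × 421) = 0.54 × 239.9700 = 129.5838
Higher: delay to age 2 (129.5838).

129.58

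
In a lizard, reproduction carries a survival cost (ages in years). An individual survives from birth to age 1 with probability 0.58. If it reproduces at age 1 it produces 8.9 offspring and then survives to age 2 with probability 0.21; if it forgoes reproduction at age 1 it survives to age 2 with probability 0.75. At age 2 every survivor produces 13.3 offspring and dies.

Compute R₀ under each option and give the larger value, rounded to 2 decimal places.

breed at age 1: R₀ = 0.58 × (8.9 + 0.21 × 13.3) = 0.58 × 11.6930 = 6.7819
delay to age 2: R₀ = 0.58 × (0.75 × 13.3) = 0.58 × 9.9750 = 5.7855
Higher: breed at age 1 (6.7819).

6.78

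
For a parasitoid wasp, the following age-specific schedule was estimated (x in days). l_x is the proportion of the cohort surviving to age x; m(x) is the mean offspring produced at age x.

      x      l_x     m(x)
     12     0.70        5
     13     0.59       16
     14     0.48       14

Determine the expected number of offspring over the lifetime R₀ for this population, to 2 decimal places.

19.66

R₀ = Σ l_x m(x):
  age 12: 0.70 × 5 = 3.5000
  age 13: 0.59 × 16 = 9.4400
  age 14: 0.48 × 14 = 6.7200
R₀ = 3.5000 + 9.4400 + 6.7200 = 19.6600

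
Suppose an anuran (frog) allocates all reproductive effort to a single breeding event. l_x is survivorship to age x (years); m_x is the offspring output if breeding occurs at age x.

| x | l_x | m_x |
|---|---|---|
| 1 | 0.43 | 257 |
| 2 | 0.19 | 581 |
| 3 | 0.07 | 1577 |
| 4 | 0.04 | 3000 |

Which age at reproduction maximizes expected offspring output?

Expected offspring if breeding at age x = l_x × m_x:
  age 1: 0.43 × 257 = 110.510
  age 2: 0.19 × 581 = 110.390
  age 3: 0.07 × 1577 = 110.390
  age 4: 0.04 × 3000 = 120.000
Maximum at age 4 (120.000).

4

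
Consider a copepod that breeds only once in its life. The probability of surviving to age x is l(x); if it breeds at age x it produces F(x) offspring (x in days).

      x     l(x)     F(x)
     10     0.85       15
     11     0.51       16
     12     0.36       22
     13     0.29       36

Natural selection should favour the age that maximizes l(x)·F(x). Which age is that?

Expected offspring if breeding at age x = l(x) × F(x):
  age 10: 0.85 × 15 = 12.750
  age 11: 0.51 × 16 = 8.160
  age 12: 0.36 × 22 = 7.920
  age 13: 0.29 × 36 = 10.440
Maximum at age 10 (12.750).

10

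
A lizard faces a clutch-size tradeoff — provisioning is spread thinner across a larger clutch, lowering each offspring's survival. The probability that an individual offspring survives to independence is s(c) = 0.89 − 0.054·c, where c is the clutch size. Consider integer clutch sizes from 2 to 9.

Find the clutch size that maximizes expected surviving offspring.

8

Expected surviving offspring = c × s(c):
  c=2: 2 × 0.782 = 1.564
  c=3: 3 × 0.728 = 2.184
  c=4: 4 × 0.674 = 2.696
  c=5: 5 × 0.620 = 3.100
  c=6: 6 × 0.566 = 3.396
  c=7: 7 × 0.512 = 3.584
  c=8: 8 × 0.458 = 3.664
  c=9: 9 × 0.404 = 3.636
Maximum at c = 8 (3.664 surviving offspring).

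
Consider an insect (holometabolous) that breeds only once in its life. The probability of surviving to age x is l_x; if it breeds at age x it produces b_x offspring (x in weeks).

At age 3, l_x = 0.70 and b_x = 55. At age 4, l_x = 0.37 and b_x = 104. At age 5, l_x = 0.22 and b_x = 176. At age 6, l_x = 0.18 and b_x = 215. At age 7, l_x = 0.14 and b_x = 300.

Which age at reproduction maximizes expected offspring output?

7

Expected offspring if breeding at age x = l_x × b_x:
  age 3: 0.70 × 55 = 38.500
  age 4: 0.37 × 104 = 38.480
  age 5: 0.22 × 176 = 38.720
  age 6: 0.18 × 215 = 38.700
  age 7: 0.14 × 300 = 42.000
Maximum at age 7 (42.000).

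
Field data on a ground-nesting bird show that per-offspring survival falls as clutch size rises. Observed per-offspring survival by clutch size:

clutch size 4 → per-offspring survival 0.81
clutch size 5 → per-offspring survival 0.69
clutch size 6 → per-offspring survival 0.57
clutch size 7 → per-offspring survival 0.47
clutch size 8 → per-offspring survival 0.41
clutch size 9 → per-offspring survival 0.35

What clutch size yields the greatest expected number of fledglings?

5

Expected fledglings = c × s(c):
  c=4: 4 × 0.81 = 3.240
  c=5: 5 × 0.69 = 3.450
  c=6: 6 × 0.57 = 3.420
  c=7: 7 × 0.47 = 3.290
  c=8: 8 × 0.41 = 3.280
  c=9: 9 × 0.35 = 3.150
Maximum at c = 5 (3.450 fledglings).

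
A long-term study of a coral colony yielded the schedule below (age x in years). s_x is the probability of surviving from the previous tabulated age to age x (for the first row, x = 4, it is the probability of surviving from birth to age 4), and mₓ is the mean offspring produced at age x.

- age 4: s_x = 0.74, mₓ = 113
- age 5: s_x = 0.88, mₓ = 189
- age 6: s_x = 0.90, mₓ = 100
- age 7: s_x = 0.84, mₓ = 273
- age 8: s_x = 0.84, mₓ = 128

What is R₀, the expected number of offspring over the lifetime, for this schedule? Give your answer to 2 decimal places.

Survivorship from birth: l_x = s_4·s_5·…·s_x.
  l_4 = 0.74000
  l_5 = 0.65120
  l_6 = 0.58608
  l_7 = 0.49231
  l_8 = 0.41354
R₀ = Σ l_x mₓ:
  age 4: 0.74000 × 113 = 83.6200
  age 5: 0.65120 × 189 = 123.0768
  age 6: 0.58608 × 100 = 58.6080
  age 7: 0.49231 × 273 = 134.4006
  age 8: 0.41354 × 128 = 52.9331
R₀ = 83.6200 + 123.0768 + 58.6080 + 134.4006 + 52.9331 = 452.6386

452.64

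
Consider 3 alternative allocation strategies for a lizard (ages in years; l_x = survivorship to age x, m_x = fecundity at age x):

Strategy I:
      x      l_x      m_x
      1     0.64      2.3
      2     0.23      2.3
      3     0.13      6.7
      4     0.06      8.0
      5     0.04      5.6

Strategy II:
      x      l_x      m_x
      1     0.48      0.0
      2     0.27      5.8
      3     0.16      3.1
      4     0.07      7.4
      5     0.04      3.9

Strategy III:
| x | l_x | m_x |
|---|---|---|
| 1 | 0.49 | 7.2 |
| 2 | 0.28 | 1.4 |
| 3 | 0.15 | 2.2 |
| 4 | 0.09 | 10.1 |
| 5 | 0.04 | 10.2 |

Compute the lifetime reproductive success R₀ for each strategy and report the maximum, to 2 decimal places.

5.57

Strategy I: R₀ = 0.64×2.3 + 0.23×2.3 + 0.13×6.7 + 0.06×8.0 + 0.04×5.6 = 3.5760
Strategy II: R₀ = 0.48×0.0 + 0.27×5.8 + 0.16×3.1 + 0.07×7.4 + 0.04×3.9 = 2.7360
Strategy III: R₀ = 0.49×7.2 + 0.28×1.4 + 0.15×2.2 + 0.09×10.1 + 0.04×10.2 = 5.5670
Highest R₀: strategy III with 5.5670.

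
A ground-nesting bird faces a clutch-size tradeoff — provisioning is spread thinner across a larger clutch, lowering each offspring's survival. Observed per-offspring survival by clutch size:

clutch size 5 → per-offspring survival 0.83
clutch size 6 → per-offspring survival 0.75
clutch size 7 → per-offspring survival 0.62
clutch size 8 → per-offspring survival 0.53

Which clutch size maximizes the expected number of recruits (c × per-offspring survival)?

6

Expected recruits = c × s(c):
  c=5: 5 × 0.83 = 4.150
  c=6: 6 × 0.75 = 4.500
  c=7: 7 × 0.62 = 4.340
  c=8: 8 × 0.53 = 4.240
Maximum at c = 6 (4.500 recruits).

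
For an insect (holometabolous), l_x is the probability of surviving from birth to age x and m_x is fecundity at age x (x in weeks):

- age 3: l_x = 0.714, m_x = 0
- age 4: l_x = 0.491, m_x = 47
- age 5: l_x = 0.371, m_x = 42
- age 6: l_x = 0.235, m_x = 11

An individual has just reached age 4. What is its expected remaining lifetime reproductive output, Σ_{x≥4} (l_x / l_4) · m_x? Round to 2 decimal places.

84.00

l_4 = 0.491. Conditional survival from age 4 to x is l_x / l_4.
  x=4: (0.491/0.491) × 47 = 47.0000
  x=5: (0.371/0.491) × 42 = 31.7352
  x=6: (0.235/0.491) × 11 = 5.2648
Sum = 47.0000 + 31.7352 + 5.2648 = 84.0000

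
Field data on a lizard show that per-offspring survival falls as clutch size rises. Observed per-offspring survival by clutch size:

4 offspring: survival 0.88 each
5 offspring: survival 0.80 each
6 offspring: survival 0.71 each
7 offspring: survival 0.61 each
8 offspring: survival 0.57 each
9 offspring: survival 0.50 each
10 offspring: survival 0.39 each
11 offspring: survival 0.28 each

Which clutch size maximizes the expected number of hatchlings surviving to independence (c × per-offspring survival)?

8

Expected hatchlings surviving to independence = c × s(c):
  c=4: 4 × 0.88 = 3.520
  c=5: 5 × 0.80 = 4.000
  c=6: 6 × 0.71 = 4.260
  c=7: 7 × 0.61 = 4.270
  c=8: 8 × 0.57 = 4.560
  c=9: 9 × 0.50 = 4.500
  c=10: 10 × 0.39 = 3.900
  c=11: 11 × 0.28 = 3.080
Maximum at c = 8 (4.560 hatchlings surviving to independence).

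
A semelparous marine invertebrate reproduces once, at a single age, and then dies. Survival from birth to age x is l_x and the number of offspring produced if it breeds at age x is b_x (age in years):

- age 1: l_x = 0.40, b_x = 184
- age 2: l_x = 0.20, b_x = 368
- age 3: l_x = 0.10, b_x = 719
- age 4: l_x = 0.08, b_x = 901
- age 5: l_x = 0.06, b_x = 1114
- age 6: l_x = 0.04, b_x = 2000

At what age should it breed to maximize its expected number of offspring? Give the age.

Expected offspring if breeding at age x = l_x × b_x:
  age 1: 0.40 × 184 = 73.600
  age 2: 0.20 × 368 = 73.600
  age 3: 0.10 × 719 = 71.900
  age 4: 0.08 × 901 = 72.080
  age 5: 0.06 × 1114 = 66.840
  age 6: 0.04 × 2000 = 80.000
Maximum at age 6 (80.000).

6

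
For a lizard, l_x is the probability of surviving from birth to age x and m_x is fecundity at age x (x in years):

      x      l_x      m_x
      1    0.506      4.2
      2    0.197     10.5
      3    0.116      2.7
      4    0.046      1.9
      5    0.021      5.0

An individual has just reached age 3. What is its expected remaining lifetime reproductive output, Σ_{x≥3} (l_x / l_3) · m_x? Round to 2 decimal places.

l_3 = 0.116. Conditional survival from age 3 to x is l_x / l_3.
  x=3: (0.116/0.116) × 2.7 = 2.7000
  x=4: (0.046/0.116) × 1.9 = 0.7534
  x=5: (0.021/0.116) × 5.0 = 0.9052
Sum = 2.7000 + 0.7534 + 0.9052 = 4.3586

4.36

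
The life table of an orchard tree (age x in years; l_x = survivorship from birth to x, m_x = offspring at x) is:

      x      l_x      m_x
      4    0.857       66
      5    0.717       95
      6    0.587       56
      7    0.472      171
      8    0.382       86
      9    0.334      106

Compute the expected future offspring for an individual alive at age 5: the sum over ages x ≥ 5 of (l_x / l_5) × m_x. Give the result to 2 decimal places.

348.61

l_5 = 0.717. Conditional survival from age 5 to x is l_x / l_5.
  x=5: (0.717/0.717) × 95 = 95.0000
  x=6: (0.587/0.717) × 56 = 45.8466
  x=7: (0.472/0.717) × 171 = 112.5690
  x=8: (0.382/0.717) × 86 = 45.8187
  x=9: (0.334/0.717) × 106 = 49.3780
Sum = 95.0000 + 45.8466 + 112.5690 + 45.8187 + 49.3780 = 348.6123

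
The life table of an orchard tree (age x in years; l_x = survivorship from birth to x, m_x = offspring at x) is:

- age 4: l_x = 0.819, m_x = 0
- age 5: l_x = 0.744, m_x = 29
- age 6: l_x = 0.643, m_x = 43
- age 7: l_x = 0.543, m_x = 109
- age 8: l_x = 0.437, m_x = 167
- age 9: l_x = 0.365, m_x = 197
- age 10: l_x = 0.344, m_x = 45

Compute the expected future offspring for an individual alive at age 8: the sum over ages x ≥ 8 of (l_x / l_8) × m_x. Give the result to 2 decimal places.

l_8 = 0.437. Conditional survival from age 8 to x is l_x / l_8.
  x=8: (0.437/0.437) × 167 = 167.0000
  x=9: (0.365/0.437) × 197 = 164.5423
  x=10: (0.344/0.437) × 45 = 35.4233
Sum = 167.0000 + 164.5423 + 35.4233 = 366.9657

366.97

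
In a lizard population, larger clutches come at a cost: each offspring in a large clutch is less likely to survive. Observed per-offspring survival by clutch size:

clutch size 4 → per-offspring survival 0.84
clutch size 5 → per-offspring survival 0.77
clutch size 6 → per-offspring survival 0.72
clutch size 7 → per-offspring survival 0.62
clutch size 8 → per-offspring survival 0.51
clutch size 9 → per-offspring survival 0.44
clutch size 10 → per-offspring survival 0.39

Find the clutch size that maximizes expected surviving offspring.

Expected surviving offspring = c × s(c):
  c=4: 4 × 0.84 = 3.360
  c=5: 5 × 0.77 = 3.850
  c=6: 6 × 0.72 = 4.320
  c=7: 7 × 0.62 = 4.340
  c=8: 8 × 0.51 = 4.080
  c=9: 9 × 0.44 = 3.960
  c=10: 10 × 0.39 = 3.900
Maximum at c = 7 (4.340 surviving offspring).

7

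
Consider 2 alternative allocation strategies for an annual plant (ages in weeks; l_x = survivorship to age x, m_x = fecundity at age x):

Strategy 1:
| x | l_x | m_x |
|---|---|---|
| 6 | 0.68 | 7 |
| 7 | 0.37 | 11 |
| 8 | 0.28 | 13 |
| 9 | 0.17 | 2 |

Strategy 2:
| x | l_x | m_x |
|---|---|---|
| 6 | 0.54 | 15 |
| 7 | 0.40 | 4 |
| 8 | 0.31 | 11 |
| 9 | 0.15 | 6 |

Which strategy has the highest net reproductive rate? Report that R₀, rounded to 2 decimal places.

Strategy 1: R₀ = 0.68×7 + 0.37×11 + 0.28×13 + 0.17×2 = 12.8100
Strategy 2: R₀ = 0.54×15 + 0.40×4 + 0.31×11 + 0.15×6 = 14.0100
Highest R₀: strategy 2 with 14.0100.

14.01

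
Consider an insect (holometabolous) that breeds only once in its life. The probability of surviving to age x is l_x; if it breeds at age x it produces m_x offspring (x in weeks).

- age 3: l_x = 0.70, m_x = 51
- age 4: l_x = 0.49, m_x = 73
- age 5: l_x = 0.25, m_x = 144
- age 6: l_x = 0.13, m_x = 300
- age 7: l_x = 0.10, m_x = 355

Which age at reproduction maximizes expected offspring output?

6

Expected offspring if breeding at age x = l_x × m_x:
  age 3: 0.70 × 51 = 35.700
  age 4: 0.49 × 73 = 35.770
  age 5: 0.25 × 144 = 36.000
  age 6: 0.13 × 300 = 39.000
  age 7: 0.10 × 355 = 35.500
Maximum at age 6 (39.000).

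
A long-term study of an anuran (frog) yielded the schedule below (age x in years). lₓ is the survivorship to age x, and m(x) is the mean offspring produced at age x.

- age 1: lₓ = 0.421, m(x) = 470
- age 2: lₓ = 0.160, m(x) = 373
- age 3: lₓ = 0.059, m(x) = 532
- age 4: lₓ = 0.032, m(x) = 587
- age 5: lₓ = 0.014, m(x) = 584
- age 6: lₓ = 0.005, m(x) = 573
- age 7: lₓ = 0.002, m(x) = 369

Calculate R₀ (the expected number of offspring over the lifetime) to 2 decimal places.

R₀ = Σ lₓ m(x):
  age 1: 0.421 × 470 = 197.8700
  age 2: 0.160 × 373 = 59.6800
  age 3: 0.059 × 532 = 31.3880
  age 4: 0.032 × 587 = 18.7840
  age 5: 0.014 × 584 = 8.1760
  age 6: 0.005 × 573 = 2.8650
  age 7: 0.002 × 369 = 0.7380
R₀ = 197.8700 + 59.6800 + 31.3880 + 18.7840 + 8.1760 + 2.8650 + 0.7380 = 319.5010

319.50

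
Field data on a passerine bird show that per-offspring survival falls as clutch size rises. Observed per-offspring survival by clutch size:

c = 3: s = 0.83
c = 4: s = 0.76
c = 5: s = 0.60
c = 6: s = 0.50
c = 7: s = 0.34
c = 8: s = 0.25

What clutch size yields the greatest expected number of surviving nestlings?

Expected surviving nestlings = c × s(c):
  c=3: 3 × 0.83 = 2.490
  c=4: 4 × 0.76 = 3.040
  c=5: 5 × 0.60 = 3.000
  c=6: 6 × 0.50 = 3.000
  c=7: 7 × 0.34 = 2.380
  c=8: 8 × 0.25 = 2.000
Maximum at c = 4 (3.040 surviving nestlings).

4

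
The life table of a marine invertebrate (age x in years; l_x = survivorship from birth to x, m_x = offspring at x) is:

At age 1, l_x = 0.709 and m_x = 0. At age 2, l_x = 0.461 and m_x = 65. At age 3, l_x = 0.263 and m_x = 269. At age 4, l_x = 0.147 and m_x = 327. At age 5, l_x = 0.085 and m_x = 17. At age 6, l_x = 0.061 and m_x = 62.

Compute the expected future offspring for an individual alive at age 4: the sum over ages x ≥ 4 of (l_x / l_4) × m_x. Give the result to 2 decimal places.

l_4 = 0.147. Conditional survival from age 4 to x is l_x / l_4.
  x=4: (0.147/0.147) × 327 = 327.0000
  x=5: (0.085/0.147) × 17 = 9.8299
  x=6: (0.061/0.147) × 62 = 25.7279
Sum = 327.0000 + 9.8299 + 25.7279 = 362.5578

362.56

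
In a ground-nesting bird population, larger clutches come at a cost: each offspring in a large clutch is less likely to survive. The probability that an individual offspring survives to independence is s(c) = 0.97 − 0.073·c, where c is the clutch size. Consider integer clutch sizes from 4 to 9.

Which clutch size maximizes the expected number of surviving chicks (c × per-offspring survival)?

7

Expected surviving chicks = c × s(c):
  c=4: 4 × 0.678 = 2.712
  c=5: 5 × 0.605 = 3.025
  c=6: 6 × 0.532 = 3.192
  c=7: 7 × 0.459 = 3.213
  c=8: 8 × 0.386 = 3.088
  c=9: 9 × 0.313 = 2.817
Maximum at c = 7 (3.213 surviving chicks).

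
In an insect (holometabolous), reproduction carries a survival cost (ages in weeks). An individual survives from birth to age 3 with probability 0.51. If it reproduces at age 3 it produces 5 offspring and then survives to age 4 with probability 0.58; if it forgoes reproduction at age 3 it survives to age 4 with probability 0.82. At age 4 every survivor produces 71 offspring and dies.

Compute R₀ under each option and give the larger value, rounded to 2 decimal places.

29.69

breed at age 3: R₀ = 0.51 × (5 + 0.58 × 71) = 0.51 × 46.1800 = 23.5518
delay to age 4: R₀ = 0.51 × (0.82 × 71) = 0.51 × 58.2200 = 29.6922
Higher: delay to age 4 (29.6922).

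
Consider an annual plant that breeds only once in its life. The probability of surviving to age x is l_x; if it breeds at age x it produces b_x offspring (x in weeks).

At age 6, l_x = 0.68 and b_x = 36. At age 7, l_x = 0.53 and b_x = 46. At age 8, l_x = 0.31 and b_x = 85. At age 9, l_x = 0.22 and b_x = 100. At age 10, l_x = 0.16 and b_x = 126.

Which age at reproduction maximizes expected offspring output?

Expected offspring if breeding at age x = l_x × b_x:
  age 6: 0.68 × 36 = 24.480
  age 7: 0.53 × 46 = 24.380
  age 8: 0.31 × 85 = 26.350
  age 9: 0.22 × 100 = 22.000
  age 10: 0.16 × 126 = 20.160
Maximum at age 8 (26.350).

8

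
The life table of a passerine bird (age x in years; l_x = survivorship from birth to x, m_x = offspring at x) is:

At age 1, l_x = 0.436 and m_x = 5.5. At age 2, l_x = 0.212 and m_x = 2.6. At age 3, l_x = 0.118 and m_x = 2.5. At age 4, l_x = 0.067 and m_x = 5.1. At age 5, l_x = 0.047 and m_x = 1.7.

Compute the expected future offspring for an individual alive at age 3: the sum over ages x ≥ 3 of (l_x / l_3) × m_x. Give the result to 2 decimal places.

6.07

l_3 = 0.118. Conditional survival from age 3 to x is l_x / l_3.
  x=3: (0.118/0.118) × 2.5 = 2.5000
  x=4: (0.067/0.118) × 5.1 = 2.8958
  x=5: (0.047/0.118) × 1.7 = 0.6771
Sum = 2.5000 + 2.8958 + 0.6771 = 6.0729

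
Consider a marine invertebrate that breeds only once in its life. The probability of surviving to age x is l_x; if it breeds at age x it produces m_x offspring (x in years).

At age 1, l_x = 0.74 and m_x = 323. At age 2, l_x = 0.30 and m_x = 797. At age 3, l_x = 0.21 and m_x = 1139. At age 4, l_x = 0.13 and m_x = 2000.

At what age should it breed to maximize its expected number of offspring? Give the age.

4

Expected offspring if breeding at age x = l_x × m_x:
  age 1: 0.74 × 323 = 239.020
  age 2: 0.30 × 797 = 239.100
  age 3: 0.21 × 1139 = 239.190
  age 4: 0.13 × 2000 = 260.000
Maximum at age 4 (260.000).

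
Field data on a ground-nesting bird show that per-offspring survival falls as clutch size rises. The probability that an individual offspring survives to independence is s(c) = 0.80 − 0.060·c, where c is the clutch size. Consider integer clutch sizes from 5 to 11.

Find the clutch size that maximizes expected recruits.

7

Expected recruits = c × s(c):
  c=5: 5 × 0.500 = 2.500
  c=6: 6 × 0.440 = 2.640
  c=7: 7 × 0.380 = 2.660
  c=8: 8 × 0.320 = 2.560
  c=9: 9 × 0.260 = 2.340
  c=10: 10 × 0.200 = 2.000
  c=11: 11 × 0.140 = 1.540
Maximum at c = 7 (2.660 recruits).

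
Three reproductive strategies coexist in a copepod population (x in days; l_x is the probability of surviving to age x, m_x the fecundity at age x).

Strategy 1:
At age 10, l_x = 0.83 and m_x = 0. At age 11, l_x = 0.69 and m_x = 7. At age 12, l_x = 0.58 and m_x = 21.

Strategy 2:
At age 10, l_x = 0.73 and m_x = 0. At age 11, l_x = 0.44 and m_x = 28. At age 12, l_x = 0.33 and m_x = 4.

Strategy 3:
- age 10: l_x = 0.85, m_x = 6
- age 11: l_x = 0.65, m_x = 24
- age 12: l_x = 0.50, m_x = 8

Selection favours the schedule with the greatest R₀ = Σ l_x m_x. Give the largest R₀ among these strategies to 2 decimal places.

Strategy 1: R₀ = 0.83×0 + 0.69×7 + 0.58×21 = 17.0100
Strategy 2: R₀ = 0.73×0 + 0.44×28 + 0.33×4 = 13.6400
Strategy 3: R₀ = 0.85×6 + 0.65×24 + 0.50×8 = 24.7000
Highest R₀: strategy 3 with 24.7000.

24.70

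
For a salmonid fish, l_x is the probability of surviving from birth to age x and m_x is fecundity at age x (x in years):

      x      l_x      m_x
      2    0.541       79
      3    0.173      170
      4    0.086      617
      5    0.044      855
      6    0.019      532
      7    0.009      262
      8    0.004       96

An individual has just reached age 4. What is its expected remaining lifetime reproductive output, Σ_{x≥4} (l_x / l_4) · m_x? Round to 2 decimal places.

1203.86

l_4 = 0.086. Conditional survival from age 4 to x is l_x / l_4.
  x=4: (0.086/0.086) × 617 = 617.0000
  x=5: (0.044/0.086) × 855 = 437.4419
  x=6: (0.019/0.086) × 532 = 117.5349
  x=7: (0.009/0.086) × 262 = 27.4186
  x=8: (0.004/0.086) × 96 = 4.4651
Sum = 617.0000 + 437.4419 + 117.5349 + 27.4186 + 4.4651 = 1203.8605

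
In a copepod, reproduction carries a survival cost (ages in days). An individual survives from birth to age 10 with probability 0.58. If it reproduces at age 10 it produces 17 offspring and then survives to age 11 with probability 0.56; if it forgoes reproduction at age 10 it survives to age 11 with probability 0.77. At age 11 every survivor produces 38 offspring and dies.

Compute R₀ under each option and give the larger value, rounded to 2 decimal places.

22.20

breed at age 10: R₀ = 0.58 × (17 + 0.56 × 38) = 0.58 × 38.2800 = 22.2024
delay to age 11: R₀ = 0.58 × (0.77 × 38) = 0.58 × 29.2600 = 16.9708
Higher: breed at age 10 (22.2024).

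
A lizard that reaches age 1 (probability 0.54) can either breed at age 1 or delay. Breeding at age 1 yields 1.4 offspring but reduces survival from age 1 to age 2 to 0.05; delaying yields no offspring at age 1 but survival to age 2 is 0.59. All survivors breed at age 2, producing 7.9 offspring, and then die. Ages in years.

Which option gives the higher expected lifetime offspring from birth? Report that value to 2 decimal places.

2.52

breed at age 1: R₀ = 0.54 × (1.4 + 0.05 × 7.9) = 0.54 × 1.7950 = 0.9693
delay to age 2: R₀ = 0.54 × (0.59 × 7.9) = 0.54 × 4.6610 = 2.5169
Higher: delay to age 2 (2.5169).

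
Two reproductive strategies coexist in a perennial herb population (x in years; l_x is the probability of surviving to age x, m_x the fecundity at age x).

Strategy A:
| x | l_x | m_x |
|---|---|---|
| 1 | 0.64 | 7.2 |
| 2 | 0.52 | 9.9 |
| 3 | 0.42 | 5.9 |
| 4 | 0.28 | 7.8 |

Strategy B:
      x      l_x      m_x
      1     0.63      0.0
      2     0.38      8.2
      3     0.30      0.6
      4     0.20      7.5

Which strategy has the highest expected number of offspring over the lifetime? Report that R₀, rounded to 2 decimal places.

14.42

Strategy A: R₀ = 0.64×7.2 + 0.52×9.9 + 0.42×5.9 + 0.28×7.8 = 14.4180
Strategy B: R₀ = 0.63×0.0 + 0.38×8.2 + 0.30×0.6 + 0.20×7.5 = 4.7960
Highest R₀: strategy A with 14.4180.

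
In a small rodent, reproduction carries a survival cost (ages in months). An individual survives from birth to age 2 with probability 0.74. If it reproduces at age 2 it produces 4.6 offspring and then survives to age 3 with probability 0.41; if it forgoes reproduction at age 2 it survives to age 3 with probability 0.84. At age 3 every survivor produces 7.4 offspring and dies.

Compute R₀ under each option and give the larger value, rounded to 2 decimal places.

breed at age 2: R₀ = 0.74 × (4.6 + 0.41 × 7.4) = 0.74 × 7.6340 = 5.6492
delay to age 3: R₀ = 0.74 × (0.84 × 7.4) = 0.74 × 6.2160 = 4.5998
Higher: breed at age 2 (5.6492).

5.65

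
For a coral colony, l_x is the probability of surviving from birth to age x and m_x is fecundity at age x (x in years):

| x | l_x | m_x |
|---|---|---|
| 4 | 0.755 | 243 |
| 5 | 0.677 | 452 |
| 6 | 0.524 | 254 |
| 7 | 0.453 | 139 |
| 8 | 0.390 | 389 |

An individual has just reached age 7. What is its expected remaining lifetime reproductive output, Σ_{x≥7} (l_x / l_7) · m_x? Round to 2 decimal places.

473.90

l_7 = 0.453. Conditional survival from age 7 to x is l_x / l_7.
  x=7: (0.453/0.453) × 139 = 139.0000
  x=8: (0.390/0.453) × 389 = 334.9007
Sum = 139.0000 + 334.9007 = 473.9007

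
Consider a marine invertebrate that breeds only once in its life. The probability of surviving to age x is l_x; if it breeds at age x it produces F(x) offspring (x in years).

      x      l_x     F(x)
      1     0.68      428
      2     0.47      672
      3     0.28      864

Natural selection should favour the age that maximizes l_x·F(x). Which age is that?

Expected offspring if breeding at age x = l_x × F(x):
  age 1: 0.68 × 428 = 291.040
  age 2: 0.47 × 672 = 315.840
  age 3: 0.28 × 864 = 241.920
Maximum at age 2 (315.840).

2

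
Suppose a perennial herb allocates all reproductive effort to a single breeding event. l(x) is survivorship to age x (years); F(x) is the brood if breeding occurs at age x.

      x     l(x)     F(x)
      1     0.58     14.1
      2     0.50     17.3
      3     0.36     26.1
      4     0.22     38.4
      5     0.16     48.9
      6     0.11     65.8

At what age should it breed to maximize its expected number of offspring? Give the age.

Expected offspring if breeding at age x = l(x) × F(x):
  age 1: 0.58 × 14.1 = 8.178
  age 2: 0.50 × 17.3 = 8.650
  age 3: 0.36 × 26.1 = 9.396
  age 4: 0.22 × 38.4 = 8.448
  age 5: 0.16 × 48.9 = 7.824
  age 6: 0.11 × 65.8 = 7.238
Maximum at age 3 (9.396).

3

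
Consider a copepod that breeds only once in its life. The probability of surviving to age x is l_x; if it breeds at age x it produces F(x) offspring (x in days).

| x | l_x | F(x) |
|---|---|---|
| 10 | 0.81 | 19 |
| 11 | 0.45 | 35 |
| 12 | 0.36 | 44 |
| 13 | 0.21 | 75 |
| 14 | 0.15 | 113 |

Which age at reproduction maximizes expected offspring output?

Expected offspring if breeding at age x = l_x × F(x):
  age 10: 0.81 × 19 = 15.390
  age 11: 0.45 × 35 = 15.750
  age 12: 0.36 × 44 = 15.840
  age 13: 0.21 × 75 = 15.750
  age 14: 0.15 × 113 = 16.950
Maximum at age 14 (16.950).

14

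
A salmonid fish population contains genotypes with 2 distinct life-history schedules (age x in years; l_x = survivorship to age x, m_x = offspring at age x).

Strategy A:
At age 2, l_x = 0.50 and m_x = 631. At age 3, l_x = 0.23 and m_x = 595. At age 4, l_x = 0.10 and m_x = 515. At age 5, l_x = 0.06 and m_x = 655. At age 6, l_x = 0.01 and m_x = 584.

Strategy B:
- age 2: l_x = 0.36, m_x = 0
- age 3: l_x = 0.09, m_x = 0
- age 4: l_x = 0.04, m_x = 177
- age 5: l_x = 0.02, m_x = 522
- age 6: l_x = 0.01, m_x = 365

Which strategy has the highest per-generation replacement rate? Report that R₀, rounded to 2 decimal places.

Strategy A: R₀ = 0.50×631 + 0.23×595 + 0.10×515 + 0.06×655 + 0.01×584 = 548.9900
Strategy B: R₀ = 0.36×0 + 0.09×0 + 0.04×177 + 0.02×522 + 0.01×365 = 21.1700
Highest R₀: strategy A with 548.9900.

548.99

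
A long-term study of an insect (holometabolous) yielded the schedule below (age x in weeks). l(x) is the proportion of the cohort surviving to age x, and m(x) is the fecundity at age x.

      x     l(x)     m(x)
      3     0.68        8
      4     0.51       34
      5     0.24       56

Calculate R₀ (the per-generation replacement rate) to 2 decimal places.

36.22

R₀ = Σ l(x) m(x):
  age 3: 0.68 × 8 = 5.4400
  age 4: 0.51 × 34 = 17.3400
  age 5: 0.24 × 56 = 13.4400
R₀ = 5.4400 + 17.3400 + 13.4400 = 36.2200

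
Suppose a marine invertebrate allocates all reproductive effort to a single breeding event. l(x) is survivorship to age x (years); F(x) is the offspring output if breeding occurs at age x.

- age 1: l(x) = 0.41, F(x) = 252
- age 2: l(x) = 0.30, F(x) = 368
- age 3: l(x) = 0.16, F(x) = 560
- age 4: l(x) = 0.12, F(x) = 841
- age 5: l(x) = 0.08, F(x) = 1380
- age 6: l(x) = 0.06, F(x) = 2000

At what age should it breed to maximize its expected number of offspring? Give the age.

6

Expected offspring if breeding at age x = l(x) × F(x):
  age 1: 0.41 × 252 = 103.320
  age 2: 0.30 × 368 = 110.400
  age 3: 0.16 × 560 = 89.600
  age 4: 0.12 × 841 = 100.920
  age 5: 0.08 × 1380 = 110.400
  age 6: 0.06 × 2000 = 120.000
Maximum at age 6 (120.000).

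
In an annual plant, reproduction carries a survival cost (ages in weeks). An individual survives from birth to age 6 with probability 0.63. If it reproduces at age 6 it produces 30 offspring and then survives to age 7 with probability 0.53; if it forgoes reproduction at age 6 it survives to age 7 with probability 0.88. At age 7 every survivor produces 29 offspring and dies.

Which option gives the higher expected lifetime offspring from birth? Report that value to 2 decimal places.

breed at age 6: R₀ = 0.63 × (30 + 0.53 × 29) = 0.63 × 45.3700 = 28.5831
delay to age 7: R₀ = 0.63 × (0.88 × 29) = 0.63 × 25.5200 = 16.0776
Higher: breed at age 6 (28.5831).

28.58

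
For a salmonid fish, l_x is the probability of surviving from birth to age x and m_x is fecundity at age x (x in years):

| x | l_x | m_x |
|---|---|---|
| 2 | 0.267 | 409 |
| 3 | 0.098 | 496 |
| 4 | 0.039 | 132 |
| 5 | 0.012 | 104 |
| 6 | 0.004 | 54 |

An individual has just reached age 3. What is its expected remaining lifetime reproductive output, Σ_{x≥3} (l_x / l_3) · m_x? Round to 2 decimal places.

563.47

l_3 = 0.098. Conditional survival from age 3 to x is l_x / l_3.
  x=3: (0.098/0.098) × 496 = 496.0000
  x=4: (0.039/0.098) × 132 = 52.5306
  x=5: (0.012/0.098) × 104 = 12.7347
  x=6: (0.004/0.098) × 54 = 2.2041
Sum = 496.0000 + 52.5306 + 12.7347 + 2.2041 = 563.4694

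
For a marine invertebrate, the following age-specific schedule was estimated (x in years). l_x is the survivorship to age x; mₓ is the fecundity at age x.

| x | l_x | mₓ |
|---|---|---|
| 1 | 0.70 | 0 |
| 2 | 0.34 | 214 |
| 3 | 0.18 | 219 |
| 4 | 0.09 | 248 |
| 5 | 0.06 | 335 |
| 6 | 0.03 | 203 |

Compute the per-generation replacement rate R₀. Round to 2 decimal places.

160.69

R₀ = Σ l_x mₓ:
  age 1: 0.70 × 0 = 0.0000
  age 2: 0.34 × 214 = 72.7600
  age 3: 0.18 × 219 = 39.4200
  age 4: 0.09 × 248 = 22.3200
  age 5: 0.06 × 335 = 20.1000
  age 6: 0.03 × 203 = 6.0900
R₀ = 0.0000 + 72.7600 + 39.4200 + 22.3200 + 20.1000 + 6.0900 = 160.6900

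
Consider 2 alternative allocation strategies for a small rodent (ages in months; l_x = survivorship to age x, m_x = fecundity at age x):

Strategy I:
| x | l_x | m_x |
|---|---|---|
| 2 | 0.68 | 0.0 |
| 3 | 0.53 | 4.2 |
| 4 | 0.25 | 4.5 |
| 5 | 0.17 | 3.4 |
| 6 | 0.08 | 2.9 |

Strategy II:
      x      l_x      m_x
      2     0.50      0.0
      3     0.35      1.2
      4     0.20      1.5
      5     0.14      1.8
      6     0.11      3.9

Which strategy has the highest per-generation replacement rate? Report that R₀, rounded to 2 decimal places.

4.16

Strategy I: R₀ = 0.68×0.0 + 0.53×4.2 + 0.25×4.5 + 0.17×3.4 + 0.08×2.9 = 4.1610
Strategy II: R₀ = 0.50×0.0 + 0.35×1.2 + 0.20×1.5 + 0.14×1.8 + 0.11×3.9 = 1.4010
Highest R₀: strategy I with 4.1610.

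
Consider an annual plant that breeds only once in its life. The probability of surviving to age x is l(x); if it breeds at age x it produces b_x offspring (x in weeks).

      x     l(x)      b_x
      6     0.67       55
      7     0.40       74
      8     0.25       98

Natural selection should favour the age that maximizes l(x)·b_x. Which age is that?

Expected offspring if breeding at age x = l(x) × b_x:
  age 6: 0.67 × 55 = 36.850
  age 7: 0.40 × 74 = 29.600
  age 8: 0.25 × 98 = 24.500
Maximum at age 6 (36.850).

6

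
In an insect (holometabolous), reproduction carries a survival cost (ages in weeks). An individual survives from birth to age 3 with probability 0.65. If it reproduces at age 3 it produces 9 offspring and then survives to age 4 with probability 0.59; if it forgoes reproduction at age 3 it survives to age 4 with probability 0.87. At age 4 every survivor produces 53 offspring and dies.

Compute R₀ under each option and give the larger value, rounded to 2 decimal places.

29.97

breed at age 3: R₀ = 0.65 × (9 + 0.59 × 53) = 0.65 × 40.2700 = 26.1755
delay to age 4: R₀ = 0.65 × (0.87 × 53) = 0.65 × 46.1100 = 29.9715
Higher: delay to age 4 (29.9715).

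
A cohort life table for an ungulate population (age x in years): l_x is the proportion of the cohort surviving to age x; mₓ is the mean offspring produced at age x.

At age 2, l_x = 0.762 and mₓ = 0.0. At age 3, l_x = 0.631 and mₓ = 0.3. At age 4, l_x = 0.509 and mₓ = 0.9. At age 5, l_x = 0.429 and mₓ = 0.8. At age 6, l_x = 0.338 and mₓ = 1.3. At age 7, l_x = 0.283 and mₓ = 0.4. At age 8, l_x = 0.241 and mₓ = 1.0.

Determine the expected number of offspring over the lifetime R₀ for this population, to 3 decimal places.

R₀ = Σ l_x mₓ:
  age 2: 0.762 × 0.0 = 0.0000
  age 3: 0.631 × 0.3 = 0.1893
  age 4: 0.509 × 0.9 = 0.4581
  age 5: 0.429 × 0.8 = 0.3432
  age 6: 0.338 × 1.3 = 0.4394
  age 7: 0.283 × 0.4 = 0.1132
  age 8: 0.241 × 1.0 = 0.2410
R₀ = 0.0000 + 0.1893 + 0.4581 + 0.3432 + 0.4394 + 0.1132 + 0.2410 = 1.7842

1.784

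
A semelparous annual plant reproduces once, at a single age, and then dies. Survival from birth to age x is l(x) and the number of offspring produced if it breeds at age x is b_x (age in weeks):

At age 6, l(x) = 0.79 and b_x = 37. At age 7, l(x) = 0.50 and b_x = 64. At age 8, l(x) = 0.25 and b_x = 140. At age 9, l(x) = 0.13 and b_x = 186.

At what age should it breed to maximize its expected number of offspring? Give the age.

Expected offspring if breeding at age x = l(x) × b_x:
  age 6: 0.79 × 37 = 29.230
  age 7: 0.50 × 64 = 32.000
  age 8: 0.25 × 140 = 35.000
  age 9: 0.13 × 186 = 24.180
Maximum at age 8 (35.000).

8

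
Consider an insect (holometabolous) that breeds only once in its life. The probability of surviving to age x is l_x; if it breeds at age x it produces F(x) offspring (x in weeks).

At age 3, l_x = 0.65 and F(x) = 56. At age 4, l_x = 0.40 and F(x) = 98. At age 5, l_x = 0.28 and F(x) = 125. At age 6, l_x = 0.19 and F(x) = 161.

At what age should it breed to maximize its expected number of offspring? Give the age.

Expected offspring if breeding at age x = l_x × F(x):
  age 3: 0.65 × 56 = 36.400
  age 4: 0.40 × 98 = 39.200
  age 5: 0.28 × 125 = 35.000
  age 6: 0.19 × 161 = 30.590
Maximum at age 4 (39.200).

4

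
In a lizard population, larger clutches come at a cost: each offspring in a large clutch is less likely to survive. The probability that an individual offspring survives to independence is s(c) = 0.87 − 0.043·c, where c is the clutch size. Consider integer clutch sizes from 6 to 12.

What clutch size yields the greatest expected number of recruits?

10

Expected recruits = c × s(c):
  c=6: 6 × 0.612 = 3.672
  c=7: 7 × 0.569 = 3.983
  c=8: 8 × 0.526 = 4.208
  c=9: 9 × 0.483 = 4.347
  c=10: 10 × 0.440 = 4.400
  c=11: 11 × 0.397 = 4.367
  c=12: 12 × 0.354 = 4.248
Maximum at c = 10 (4.400 recruits).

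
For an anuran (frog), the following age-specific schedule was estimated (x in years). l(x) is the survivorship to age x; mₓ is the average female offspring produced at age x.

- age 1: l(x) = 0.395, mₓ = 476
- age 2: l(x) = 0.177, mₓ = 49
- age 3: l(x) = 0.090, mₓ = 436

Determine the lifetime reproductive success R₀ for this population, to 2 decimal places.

235.93

R₀ = Σ l(x) mₓ:
  age 1: 0.395 × 476 = 188.0200
  age 2: 0.177 × 49 = 8.6730
  age 3: 0.090 × 436 = 39.2400
R₀ = 188.0200 + 8.6730 + 39.2400 = 235.9330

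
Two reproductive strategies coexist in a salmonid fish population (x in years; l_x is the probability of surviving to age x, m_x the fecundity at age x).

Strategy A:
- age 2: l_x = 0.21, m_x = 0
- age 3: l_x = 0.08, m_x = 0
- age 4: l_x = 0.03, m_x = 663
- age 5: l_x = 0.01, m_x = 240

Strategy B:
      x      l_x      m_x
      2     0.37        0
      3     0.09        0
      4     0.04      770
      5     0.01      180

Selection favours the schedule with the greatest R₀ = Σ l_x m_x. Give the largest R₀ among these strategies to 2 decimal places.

32.60

Strategy A: R₀ = 0.21×0 + 0.08×0 + 0.03×663 + 0.01×240 = 22.2900
Strategy B: R₀ = 0.37×0 + 0.09×0 + 0.04×770 + 0.01×180 = 32.6000
Highest R₀: strategy B with 32.6000.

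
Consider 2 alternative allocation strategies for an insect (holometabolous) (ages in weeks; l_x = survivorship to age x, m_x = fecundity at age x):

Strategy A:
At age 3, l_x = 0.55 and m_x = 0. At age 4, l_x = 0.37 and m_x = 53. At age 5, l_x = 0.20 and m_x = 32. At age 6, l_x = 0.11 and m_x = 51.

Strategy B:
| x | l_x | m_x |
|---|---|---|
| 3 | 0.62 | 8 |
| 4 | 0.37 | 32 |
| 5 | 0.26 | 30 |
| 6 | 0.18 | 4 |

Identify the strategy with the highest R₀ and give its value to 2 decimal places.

31.62

Strategy A: R₀ = 0.55×0 + 0.37×53 + 0.20×32 + 0.11×51 = 31.6200
Strategy B: R₀ = 0.62×8 + 0.37×32 + 0.26×30 + 0.18×4 = 25.3200
Highest R₀: strategy A with 31.6200.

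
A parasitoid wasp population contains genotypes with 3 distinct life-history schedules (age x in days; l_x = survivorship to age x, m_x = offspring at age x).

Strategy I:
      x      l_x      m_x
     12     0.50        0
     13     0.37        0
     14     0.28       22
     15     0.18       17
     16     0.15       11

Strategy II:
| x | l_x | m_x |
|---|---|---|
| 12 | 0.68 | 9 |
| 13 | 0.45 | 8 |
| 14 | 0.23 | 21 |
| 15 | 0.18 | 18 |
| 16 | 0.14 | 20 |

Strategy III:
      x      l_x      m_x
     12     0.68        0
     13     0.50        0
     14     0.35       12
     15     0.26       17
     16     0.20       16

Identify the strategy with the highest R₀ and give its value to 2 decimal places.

20.59

Strategy I: R₀ = 0.50×0 + 0.37×0 + 0.28×22 + 0.18×17 + 0.15×11 = 10.8700
Strategy II: R₀ = 0.68×9 + 0.45×8 + 0.23×21 + 0.18×18 + 0.14×20 = 20.5900
Strategy III: R₀ = 0.68×0 + 0.50×0 + 0.35×12 + 0.26×17 + 0.20×16 = 11.8200
Highest R₀: strategy II with 20.5900.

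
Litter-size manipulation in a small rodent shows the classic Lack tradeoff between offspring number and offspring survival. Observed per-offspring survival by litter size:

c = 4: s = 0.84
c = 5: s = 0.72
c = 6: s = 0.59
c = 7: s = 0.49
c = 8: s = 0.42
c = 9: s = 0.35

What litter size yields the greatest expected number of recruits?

Expected recruits = c × s(c):
  c=4: 4 × 0.84 = 3.360
  c=5: 5 × 0.72 = 3.600
  c=6: 6 × 0.59 = 3.540
  c=7: 7 × 0.49 = 3.430
  c=8: 8 × 0.42 = 3.360
  c=9: 9 × 0.35 = 3.150
Maximum at c = 5 (3.600 recruits).

5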